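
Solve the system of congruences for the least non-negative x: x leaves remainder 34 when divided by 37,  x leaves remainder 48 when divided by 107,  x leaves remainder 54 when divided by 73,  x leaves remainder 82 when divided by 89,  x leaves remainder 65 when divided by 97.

258643872

The moduli are pairwise coprime; N = 37·107·73·89·97 = 2494997431.
N/37 = 67432363; 67432363 ≡ 11 (mod 37); 11·27 ≡ 1, so inverse 27.
N/107 = 23317733; 23317733 ≡ 79 (mod 107); 79·42 ≡ 1, so inverse 42.
N/73 = 34178047; 34178047 ≡ 31 (mod 73); 31·33 ≡ 1, so inverse 33.
N/89 = 28033679; 28033679 ≡ 14 (mod 89); 14·70 ≡ 1, so inverse 70.
N/97 = 25721623; 25721623 ≡ 36 (mod 97); 36·62 ≡ 1, so inverse 62.
x ≡ 34·67432363·27 + 48·23317733·42 + 54·34178047·33 + 82·28033679·70 + 65·25721623·62 = 434388196866.
434388196866 mod 2494997431 = 258643872.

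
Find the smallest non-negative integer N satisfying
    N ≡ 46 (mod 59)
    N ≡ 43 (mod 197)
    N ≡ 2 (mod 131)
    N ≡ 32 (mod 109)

The moduli are pairwise coprime; M = 59·197·131·109 = 165964817.
M/59 = 2812963; 2812963 ≡ 20 (mod 59); 20·3 ≡ 1, so inverse 3.
M/197 = 842461; 842461 ≡ 89 (mod 197); 89·31 ≡ 1, so inverse 31.
M/131 = 1266907; 1266907 ≡ 6 (mod 131); 6·22 ≡ 1, so inverse 22.
M/109 = 1522613; 1522613 ≡ 101 (mod 109); 101·68 ≡ 1, so inverse 68.
N ≡ 46·2812963·3 + 43·842461·31 + 2·1266907·22 + 32·1522613·68 = 4880139203.
4880139203 mod 165964817 = 67159510.

67159510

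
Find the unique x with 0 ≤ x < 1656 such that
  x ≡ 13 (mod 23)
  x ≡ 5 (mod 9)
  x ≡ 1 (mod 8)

473

Combine the congruences pairwise.
From x ≡ 13 (mod 23) write x = 13 + 23t. Substituting into x ≡ 5 (mod 9) gives 23t ≡ 1 (mod 9), and since 5⁻¹ ≡ 2 (mod 9), t ≡ 2. Hence x ≡ 13 + 23·2 = 59 (mod 207).
From x ≡ 59 (mod 207) write x = 59 + 207t. Substituting into x ≡ 1 (mod 8) gives 207t ≡ 6 (mod 8), and since 7⁻¹ ≡ 7 (mod 8), t ≡ 2. Hence x ≡ 59 + 207·2 = 473 (mod 1656).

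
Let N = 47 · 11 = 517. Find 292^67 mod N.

Mod 47: 292 ≡ 10; by Fermat, exponent reduces to 67 mod 46 = 21; 10^21 ≡ 39 (mod 47).
Mod 11: 292 ≡ 6; by Fermat, exponent reduces to 67 mod 10 = 7; 6^7 ≡ 8 (mod 11).
Combine by CRT: x ≡ 39 (mod 47), x ≡ 8 (mod 11) ⇒ x ≡ 415 (mod 517).

415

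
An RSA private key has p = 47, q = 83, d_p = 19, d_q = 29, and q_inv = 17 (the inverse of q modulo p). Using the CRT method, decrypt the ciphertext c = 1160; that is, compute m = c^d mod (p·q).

478

m₁ = c^(d_p) mod p: c ≡ 32 (mod 47), and 32^19 mod 47 = 8.
m₂ = c^(d_q) mod q: c ≡ 81 (mod 83), and 81^29 mod 83 = 63.
h = q_inv·(m₁ − m₂) mod p = 17·(8 − 63) mod 47 = 5.
m = m₂ + h·q = 63 + 5·83 = 478.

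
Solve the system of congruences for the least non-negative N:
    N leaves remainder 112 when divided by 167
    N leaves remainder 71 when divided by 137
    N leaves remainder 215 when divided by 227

4036502

From N ≡ 112 (mod 167) write N = 112 + 167t. Substituting into N ≡ 71 (mod 137) gives 167t ≡ 96 (mod 137), and since 30⁻¹ ≡ 32 (mod 137), t ≡ 58. Hence N ≡ 112 + 167·58 = 9798 (mod 22879).
From N ≡ 9798 (mod 22879) write N = 9798 + 22879t. Substituting into N ≡ 215 (mod 227) gives 22879t ≡ 178 (mod 227), and since 179⁻¹ ≡ 52 (mod 227), t ≡ 176. Hence N ≡ 9798 + 22879·176 = 4036502 (mod 5193533).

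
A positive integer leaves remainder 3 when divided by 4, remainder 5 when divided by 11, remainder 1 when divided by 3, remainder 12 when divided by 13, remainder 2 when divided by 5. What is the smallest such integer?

6187

The moduli are pairwise coprime; N = 4·11·3·13·5 = 8580.
N/4 = 2145; 2145 ≡ 1 (mod 4), inverse 1.
N/11 = 780; 780 ≡ 10 (mod 11); 10·10 ≡ 1, so inverse 10.
N/3 = 2860; 2860 ≡ 1 (mod 3), inverse 1.
N/13 = 660; 660 ≡ 10 (mod 13); 10·4 ≡ 1, so inverse 4.
N/5 = 1716; 1716 ≡ 1 (mod 5), inverse 1.
x ≡ 3·2145·1 + 5·780·10 + 1·2860·1 + 12·660·4 + 2·1716·1 = 83407.
83407 mod 8580 = 6187.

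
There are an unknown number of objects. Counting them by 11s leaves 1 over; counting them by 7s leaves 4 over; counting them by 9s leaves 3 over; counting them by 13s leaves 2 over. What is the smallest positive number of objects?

Combine the congruences pairwise.
From N ≡ 1 (mod 11) write N = 1 + 11t. Substituting into N ≡ 4 (mod 7) gives 11t ≡ 3 (mod 7), and since 4⁻¹ ≡ 2 (mod 7), t ≡ 6. Hence N ≡ 1 + 11·6 = 67 (mod 77).
From N ≡ 67 (mod 77) write N = 67 + 77t. Substituting into N ≡ 3 (mod 9) gives 77t ≡ 8 (mod 9), and since 5⁻¹ ≡ 2 (mod 9), t ≡ 7. Hence N ≡ 67 + 77·7 = 606 (mod 693).
From N ≡ 606 (mod 693) write N = 606 + 693t. Substituting into N ≡ 2 (mod 13) gives 693t ≡ 7 (mod 13), and since 4⁻¹ ≡ 10 (mod 13), t ≡ 5. Hence N ≡ 606 + 693·5 = 4071 (mod 9009).

4071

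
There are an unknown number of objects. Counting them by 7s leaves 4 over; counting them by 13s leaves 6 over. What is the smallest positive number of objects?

Combine the congruences pairwise.
From N ≡ 4 (mod 7) write N = 4 + 7t. Substituting into N ≡ 6 (mod 13) gives 7t ≡ 2 (mod 13), and since 7⁻¹ ≡ 2 (mod 13), t ≡ 4. Hence N ≡ 4 + 7·4 = 32 (mod 91).

32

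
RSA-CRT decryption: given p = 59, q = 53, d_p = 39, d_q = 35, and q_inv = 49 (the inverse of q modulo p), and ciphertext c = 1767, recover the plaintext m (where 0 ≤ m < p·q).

m₁ = c^(d_p) mod p: c ≡ 56 (mod 59), and 56^39 mod 59 = 10.
m₂ = c^(d_q) mod q: c ≡ 18 (mod 53), and 18^35 mod 53 = 45.
h = q_inv·(m₁ − m₂) mod p = 49·(10 − 45) mod 59 = 55.
m = m₂ + h·q = 45 + 55·53 = 2960.

2960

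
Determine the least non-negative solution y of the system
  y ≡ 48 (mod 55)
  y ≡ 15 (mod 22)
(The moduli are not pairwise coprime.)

103

gcd(55, 22) = 11 and 11 | (15 − 48), so the pair is consistent; merging gives y ≡ 103 (mod 110), where 110 = lcm(55, 22).
The solution is unique modulo lcm(55, 22) = 110.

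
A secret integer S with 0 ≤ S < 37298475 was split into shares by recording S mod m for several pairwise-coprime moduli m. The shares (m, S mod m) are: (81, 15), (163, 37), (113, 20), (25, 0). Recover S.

From S ≡ 15 (mod 81) write S = 15 + 81t. Substituting into S ≡ 37 (mod 163) gives 81t ≡ 22 (mod 163), and since 81⁻¹ ≡ 161 (mod 163), t ≡ 119. Hence S ≡ 15 + 81·119 = 9654 (mod 13203).
From S ≡ 9654 (mod 13203) write S = 9654 + 13203t. Substituting into S ≡ 20 (mod 113) gives 13203t ≡ 84 (mod 113), and since 95⁻¹ ≡ 69 (mod 113), t ≡ 33. Hence S ≡ 9654 + 13203·33 = 445353 (mod 1491939).
From S ≡ 445353 (mod 1491939) write S = 445353 + 1491939t. Substituting into S ≡ 0 (mod 25) gives 1491939t ≡ 22 (mod 25), and since 14⁻¹ ≡ 9 (mod 25), t ≡ 23. Hence S ≡ 445353 + 1491939·23 = 34759950 (mod 37298475).

34759950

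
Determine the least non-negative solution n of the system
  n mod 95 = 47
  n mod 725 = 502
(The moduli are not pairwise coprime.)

9927

Combine the congruences pairwise.
gcd(95, 725) = 5 and 5 | (502 − 47), so the pair is consistent; merging gives n ≡ 9927 (mod 13775), where 13775 = lcm(95, 725).
The solution is unique modulo lcm(95, 725) = 13775.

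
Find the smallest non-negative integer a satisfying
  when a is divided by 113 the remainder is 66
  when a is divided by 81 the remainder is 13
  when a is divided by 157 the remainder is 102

1264423

From a ≡ 66 (mod 113) write a = 66 + 113t. Substituting into a ≡ 13 (mod 81) gives 113t ≡ 28 (mod 81), and since 32⁻¹ ≡ 38 (mod 81), t ≡ 11. Hence a ≡ 66 + 113·11 = 1309 (mod 9153).
From a ≡ 1309 (mod 9153) write a = 1309 + 9153t. Substituting into a ≡ 102 (mod 157) gives 9153t ≡ 49 (mod 157), and since 47⁻¹ ≡ 147 (mod 157), t ≡ 138. Hence a ≡ 1309 + 9153·138 = 1264423 (mod 1437021).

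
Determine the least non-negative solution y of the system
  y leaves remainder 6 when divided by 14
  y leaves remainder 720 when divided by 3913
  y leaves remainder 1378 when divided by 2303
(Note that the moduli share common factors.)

gcd(14, 3913) = 7 and 7 | (720 − 6), so the pair is consistent; merging gives y ≡ 720 (mod 7826), where 7826 = lcm(14, 3913).
gcd(7826, 2303) = 7 and 7 | (1378 − 720), so the pair is consistent; merging gives y ≡ 2207652 (mod 2574754), where 2574754 = lcm(7826, 2303).
The solution is unique modulo lcm(14, 3913, 2303) = 2574754.

2207652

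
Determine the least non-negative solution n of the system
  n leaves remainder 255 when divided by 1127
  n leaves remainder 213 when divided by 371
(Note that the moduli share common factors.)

56605

gcd(1127, 371) = 7 and 7 | (213 − 255), so the pair is consistent; merging gives n ≡ 56605 (mod 59731), where 59731 = lcm(1127, 371).
The solution is unique modulo lcm(1127, 371) = 59731.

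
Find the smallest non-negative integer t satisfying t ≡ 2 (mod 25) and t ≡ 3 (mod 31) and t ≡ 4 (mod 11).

The moduli are pairwise coprime; N = 25·31·11 = 8525.
N/25 = 341; 341 ≡ 16 (mod 25); 16·11 ≡ 1, so inverse 11.
N/31 = 275; 275 ≡ 27 (mod 31); 27·23 ≡ 1, so inverse 23.
N/11 = 775; 775 ≡ 5 (mod 11); 5·9 ≡ 1, so inverse 9.
t ≡ 2·341·11 + 3·275·23 + 4·775·9 = 54377.
54377 mod 8525 = 3227.

3227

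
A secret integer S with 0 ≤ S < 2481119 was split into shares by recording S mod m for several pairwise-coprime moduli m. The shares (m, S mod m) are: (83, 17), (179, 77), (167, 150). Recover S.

From S ≡ 17 (mod 83) write S = 17 + 83t. Substituting into S ≡ 77 (mod 179) gives 83t ≡ 60 (mod 179), and since 83⁻¹ ≡ 110 (mod 179), t ≡ 156. Hence S ≡ 17 + 83·156 = 12965 (mod 14857).
From S ≡ 12965 (mod 14857) write S = 12965 + 14857t. Substituting into S ≡ 150 (mod 167) gives 14857t ≡ 44 (mod 167), and since 161⁻¹ ≡ 139 (mod 167), t ≡ 104. Hence S ≡ 12965 + 14857·104 = 1558093 (mod 2481119).

1558093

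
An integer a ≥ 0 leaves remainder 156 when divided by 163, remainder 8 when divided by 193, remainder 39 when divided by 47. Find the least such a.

204395

The moduli are pairwise coprime; N = 163·193·47 = 1478573.
N/163 = 9071; 9071 ≡ 106 (mod 163); 106·20 ≡ 1, so inverse 20.
N/193 = 7661; 7661 ≡ 134 (mod 193); 134·157 ≡ 1, so inverse 157.
N/47 = 31459; 31459 ≡ 16 (mod 47); 16·3 ≡ 1, so inverse 3.
a ≡ 156·9071·20 + 8·7661·157 + 39·31459·3 = 41604439.
41604439 mod 1478573 = 204395.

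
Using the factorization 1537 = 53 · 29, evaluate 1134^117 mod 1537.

765

Mod 53: 1134 ≡ 21; by Fermat, exponent reduces to 117 mod 52 = 13; 21^13 ≡ 23 (mod 53).
Mod 29: 1134 ≡ 3; by Fermat, exponent reduces to 117 mod 28 = 5; 3^5 ≡ 11 (mod 29).
Combine by CRT: x ≡ 23 (mod 53), x ≡ 11 (mod 29) ⇒ x ≡ 765 (mod 1537).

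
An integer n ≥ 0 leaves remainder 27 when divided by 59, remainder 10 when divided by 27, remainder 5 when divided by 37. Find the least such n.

6517

From n ≡ 27 (mod 59) write n = 27 + 59t. Substituting into n ≡ 10 (mod 27) gives 59t ≡ 10 (mod 27), and since 5⁻¹ ≡ 11 (mod 27), t ≡ 2. Hence n ≡ 27 + 59·2 = 145 (mod 1593).
From n ≡ 145 (mod 1593) write n = 145 + 1593t. Substituting into n ≡ 5 (mod 37) gives 1593t ≡ 8 (mod 37), and since 2⁻¹ ≡ 19 (mod 37), t ≡ 4. Hence n ≡ 145 + 1593·4 = 6517 (mod 58941).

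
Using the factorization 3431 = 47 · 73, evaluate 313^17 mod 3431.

1198

Mod 47: 313 ≡ 31; 31^17 ≡ 23 (mod 47).
Mod 73: 313 ≡ 21; 21^17 ≡ 30 (mod 73).
Combine by CRT: x ≡ 23 (mod 47), x ≡ 30 (mod 73) ⇒ x ≡ 1198 (mod 3431).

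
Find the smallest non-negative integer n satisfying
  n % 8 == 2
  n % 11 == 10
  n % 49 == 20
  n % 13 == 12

43042

The moduli are pairwise coprime; M = 8·11·49·13 = 56056.
M/8 = 7007; 7007 ≡ 7 (mod 8); 7·7 ≡ 1, so inverse 7.
M/11 = 5096; 5096 ≡ 3 (mod 11); 3·4 ≡ 1, so inverse 4.
M/49 = 1144; 1144 ≡ 17 (mod 49); 17·26 ≡ 1, so inverse 26.
M/13 = 4312; 4312 ≡ 9 (mod 13); 9·3 ≡ 1, so inverse 3.
n ≡ 2·7007·7 + 10·5096·4 + 20·1144·26 + 12·4312·3 = 1052050.
1052050 mod 56056 = 43042.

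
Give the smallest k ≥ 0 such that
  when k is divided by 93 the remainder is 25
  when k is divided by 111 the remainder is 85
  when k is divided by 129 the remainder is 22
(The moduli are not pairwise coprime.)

69682

gcd(93, 111) = 3 and 3 | (85 − 25), so the pair is consistent; merging gives k ≡ 862 (mod 3441), where 3441 = lcm(93, 111).
gcd(3441, 129) = 3 and 3 | (22 − 862), so the pair is consistent; merging gives k ≡ 69682 (mod 147963), where 147963 = lcm(3441, 129).
The solution is unique modulo lcm(93, 111, 129) = 147963.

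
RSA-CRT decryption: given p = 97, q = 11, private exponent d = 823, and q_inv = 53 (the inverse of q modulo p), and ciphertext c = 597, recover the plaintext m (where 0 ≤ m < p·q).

984

d_p = d mod (p−1) = 823 mod 96 = 55; d_q = d mod (q−1) = 3.
m₁ = c^(d_p) mod p: c ≡ 15 (mod 97), and 15^55 mod 97 = 14.
m₂ = c^(d_q) mod q: c ≡ 3 (mod 11), and 3^3 mod 11 = 5.
h = q_inv·(m₁ − m₂) mod p = 53·(14 − 5) mod 97 = 89.
m = m₂ + h·q = 5 + 89·11 = 984.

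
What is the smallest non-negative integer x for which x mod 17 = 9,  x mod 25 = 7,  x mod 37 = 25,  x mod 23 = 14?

From x ≡ 9 (mod 17) write x = 9 + 17t. Substituting into x ≡ 7 (mod 25) gives 17t ≡ 23 (mod 25), and since 17⁻¹ ≡ 3 (mod 25), t ≡ 19. Hence x ≡ 9 + 17·19 = 332 (mod 425).
From x ≡ 332 (mod 425) write x = 332 + 425t. Substituting into x ≡ 25 (mod 37) gives 425t ≡ 26 (mod 37), and since 18⁻¹ ≡ 35 (mod 37), t ≡ 22. Hence x ≡ 332 + 425·22 = 9682 (mod 15725).
From x ≡ 9682 (mod 15725) write x = 9682 + 15725t. Substituting into x ≡ 14 (mod 23) gives 15725t ≡ 15 (mod 23), and since 16⁻¹ ≡ 13 (mod 23), t ≡ 11. Hence x ≡ 9682 + 15725·11 = 182657 (mod 361675).

182657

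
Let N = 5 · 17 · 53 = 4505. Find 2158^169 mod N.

Mod 5: 2158 ≡ 3; by Fermat, exponent reduces to 169 mod 4 = 1; 3^1 ≡ 3 (mod 5).
Mod 17: 2158 ≡ 16; by Fermat, exponent reduces to 169 mod 16 = 9; 16^9 ≡ 16 (mod 17).
Mod 53: 2158 ≡ 38; by Fermat, exponent reduces to 169 mod 52 = 13; 38^13 ≡ 52 (mod 53).
Combine by CRT: x ≡ 3 (mod 5), x ≡ 16 (mod 17), x ≡ 52 (mod 53) ⇒ x ≡ 3603 (mod 4505).

3603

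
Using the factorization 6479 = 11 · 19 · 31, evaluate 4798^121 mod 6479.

3775

Mod 11: 4798 ≡ 2; by Fermat, exponent reduces to 121 mod 10 = 1; 2^1 ≡ 2 (mod 11).
Mod 19: 4798 ≡ 10; by Fermat, exponent reduces to 121 mod 18 = 13; 10^13 ≡ 13 (mod 19).
Mod 31: 4798 ≡ 24; by Fermat, exponent reduces to 121 mod 30 = 1; 24^1 ≡ 24 (mod 31).
Combine by CRT: x ≡ 2 (mod 11), x ≡ 13 (mod 19), x ≡ 24 (mod 31) ⇒ x ≡ 3775 (mod 6479).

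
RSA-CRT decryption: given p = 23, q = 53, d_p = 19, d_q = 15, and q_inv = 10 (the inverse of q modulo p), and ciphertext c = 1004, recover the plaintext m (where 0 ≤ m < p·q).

m₁ = c^(d_p) mod p: c ≡ 15 (mod 23), and 15^19 mod 23 = 19.
m₂ = c^(d_q) mod q: c ≡ 50 (mod 53), and 50^15 mod 53 = 48.
h = q_inv·(m₁ − m₂) mod p = 10·(19 − 48) mod 23 = 9.
m = m₂ + h·q = 48 + 9·53 = 525.

525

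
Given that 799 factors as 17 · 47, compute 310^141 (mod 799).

191

Mod 17: 310 ≡ 4; by Fermat, exponent reduces to 141 mod 16 = 13; 4^13 ≡ 4 (mod 17).
Mod 47: 310 ≡ 28; by Fermat, exponent reduces to 141 mod 46 = 3; 28^3 ≡ 3 (mod 47).
Combine by CRT: x ≡ 4 (mod 17), x ≡ 3 (mod 47) ⇒ x ≡ 191 (mod 799).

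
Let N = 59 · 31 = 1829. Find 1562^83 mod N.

Mod 59: 1562 ≡ 28; by Fermat, exponent reduces to 83 mod 58 = 25; 28^25 ≡ 49 (mod 59).
Mod 31: 1562 ≡ 12; by Fermat, exponent reduces to 83 mod 30 = 23; 12^23 ≡ 22 (mod 31).
Combine by CRT: x ≡ 49 (mod 59), x ≡ 22 (mod 31) ⇒ x ≡ 580 (mod 1829).

580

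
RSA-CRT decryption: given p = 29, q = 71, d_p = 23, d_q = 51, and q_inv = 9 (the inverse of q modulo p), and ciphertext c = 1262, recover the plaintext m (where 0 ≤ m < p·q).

m₁ = c^(d_p) mod p: c ≡ 15 (mod 29), and 15^23 mod 29 = 3.
m₂ = c^(d_q) mod q: c ≡ 55 (mod 71), and 55^51 mod 71 = 61.
h = q_inv·(m₁ − m₂) mod p = 9·(3 − 61) mod 29 = 0.
m = m₂ + h·q = 61 + 0·71 = 61.

61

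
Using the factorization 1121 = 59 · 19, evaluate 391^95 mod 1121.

Mod 59: 391 ≡ 37; by Fermat, exponent reduces to 95 mod 58 = 37; 37^37 ≡ 32 (mod 59).
Mod 19: 391 ≡ 11; by Fermat, exponent reduces to 95 mod 18 = 5; 11^5 ≡ 7 (mod 19).
Combine by CRT: x ≡ 32 (mod 59), x ≡ 7 (mod 19) ⇒ x ≡ 976 (mod 1121).

976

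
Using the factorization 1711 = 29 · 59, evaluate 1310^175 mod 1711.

956

Mod 29: 1310 ≡ 5; by Fermat, exponent reduces to 175 mod 28 = 7; 5^7 ≡ 28 (mod 29).
Mod 59: 1310 ≡ 12; by Fermat, exponent reduces to 175 mod 58 = 1; 12^1 ≡ 12 (mod 59).
Combine by CRT: x ≡ 28 (mod 29), x ≡ 12 (mod 59) ⇒ x ≡ 956 (mod 1711).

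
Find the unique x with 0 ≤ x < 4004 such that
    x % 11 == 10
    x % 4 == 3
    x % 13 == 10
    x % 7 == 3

The moduli are pairwise coprime; N = 11·4·13·7 = 4004.
N/11 = 364; 364 ≡ 1 (mod 11), inverse 1.
N/4 = 1001; 1001 ≡ 1 (mod 4), inverse 1.
N/13 = 308; 308 ≡ 9 (mod 13); 9·3 ≡ 1, so inverse 3.
N/7 = 572; 572 ≡ 5 (mod 7); 5·3 ≡ 1, so inverse 3.
x ≡ 10·364·1 + 3·1001·1 + 10·308·3 + 3·572·3 = 21031.
21031 mod 4004 = 1011.

1011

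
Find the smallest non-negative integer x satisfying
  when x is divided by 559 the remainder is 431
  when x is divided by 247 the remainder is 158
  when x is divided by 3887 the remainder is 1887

888123

Combine the congruences pairwise.
gcd(559, 247) = 13 and 13 | (158 − 431), so the pair is consistent; merging gives x ≡ 6580 (mod 10621), where 10621 = lcm(559, 247).
gcd(10621, 3887) = 13 and 13 | (1887 − 6580), so the pair is consistent; merging gives x ≡ 888123 (mod 3175679), where 3175679 = lcm(10621, 3887).
The solution is unique modulo lcm(559, 247, 3887) = 3175679.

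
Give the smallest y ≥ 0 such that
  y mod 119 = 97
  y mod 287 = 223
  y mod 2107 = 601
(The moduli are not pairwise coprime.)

gcd(119, 287) = 7 and 7 | (223 − 97), so the pair is consistent; merging gives y ≡ 3667 (mod 4879), where 4879 = lcm(119, 287).
gcd(4879, 2107) = 7 and 7 | (601 − 3667), so the pair is consistent; merging gives y ≡ 955072 (mod 1468579), where 1468579 = lcm(4879, 2107).
The solution is unique modulo lcm(119, 287, 2107) = 1468579.

955072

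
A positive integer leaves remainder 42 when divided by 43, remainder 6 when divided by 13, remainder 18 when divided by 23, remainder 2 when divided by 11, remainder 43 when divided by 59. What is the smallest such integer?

3263097

The moduli are pairwise coprime; N = 43·13·23·11·59 = 8344193.
N/43 = 194051; 194051 ≡ 35 (mod 43); 35·16 ≡ 1, so inverse 16.
N/13 = 641861; 641861 ≡ 12 (mod 13); 12·12 ≡ 1, so inverse 12.
N/23 = 362791; 362791 ≡ 12 (mod 23); 12·2 ≡ 1, so inverse 2.
N/11 = 758563; 758563 ≡ 3 (mod 11); 3·4 ≡ 1, so inverse 4.
N/59 = 141427; 141427 ≡ 4 (mod 59); 4·15 ≡ 1, so inverse 15.
t ≡ 42·194051·16 + 6·641861·12 + 18·362791·2 + 2·758563·4 + 43·141427·15 = 286965659.
286965659 mod 8344193 = 3263097.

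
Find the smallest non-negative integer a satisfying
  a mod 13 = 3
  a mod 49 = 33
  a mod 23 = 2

From a ≡ 3 (mod 13) write a = 3 + 13t. Substituting into a ≡ 33 (mod 49) gives 13t ≡ 30 (mod 49), and since 13⁻¹ ≡ 34 (mod 49), t ≡ 40. Hence a ≡ 3 + 13·40 = 523 (mod 637).
From a ≡ 523 (mod 637) write a = 523 + 637t. Substituting into a ≡ 2 (mod 23) gives 637t ≡ 8 (mod 23), and since 16⁻¹ ≡ 13 (mod 23), t ≡ 12. Hence a ≡ 523 + 637·12 = 8167 (mod 14651).

8167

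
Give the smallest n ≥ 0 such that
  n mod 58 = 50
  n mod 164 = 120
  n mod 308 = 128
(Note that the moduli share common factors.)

58340

Combine the congruences pairwise.
gcd(58, 164) = 2 and 2 | (120 − 50), so the pair is consistent; merging gives n ≡ 1268 (mod 4756), where 4756 = lcm(58, 164).
gcd(4756, 308) = 4 and 4 | (128 − 1268), so the pair is consistent; merging gives n ≡ 58340 (mod 366212), where 366212 = lcm(4756, 308).
The solution is unique modulo lcm(58, 164, 308) = 366212.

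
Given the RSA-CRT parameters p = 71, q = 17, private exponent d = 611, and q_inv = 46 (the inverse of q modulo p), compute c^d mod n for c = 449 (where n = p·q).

d_p = d mod (p−1) = 611 mod 70 = 51; d_q = d mod (q−1) = 3.
m₁ = c^(d_p) mod p: c ≡ 23 (mod 71), and 23^51 mod 71 = 39.
m₂ = c^(d_q) mod q: c ≡ 7 (mod 17), and 7^3 mod 17 = 3.
h = q_inv·(m₁ − m₂) mod p = 46·(39 − 3) mod 71 = 23.
m = m₂ + h·q = 3 + 23·17 = 394.

394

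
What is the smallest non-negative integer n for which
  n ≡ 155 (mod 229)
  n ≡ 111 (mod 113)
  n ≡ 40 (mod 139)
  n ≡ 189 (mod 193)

540679460

Combine the congruences pairwise.
From n ≡ 155 (mod 229) write n = 155 + 229t. Substituting into n ≡ 111 (mod 113) gives 229t ≡ 69 (mod 113), and since 3⁻¹ ≡ 38 (mod 113), t ≡ 23. Hence n ≡ 155 + 229·23 = 5422 (mod 25877).
From n ≡ 5422 (mod 25877) write n = 5422 + 25877t. Substituting into n ≡ 40 (mod 139) gives 25877t ≡ 39 (mod 139), and since 23⁻¹ ≡ 133 (mod 139), t ≡ 44. Hence n ≡ 5422 + 25877·44 = 1144010 (mod 3596903).
From n ≡ 1144010 (mod 3596903) write n = 1144010 + 3596903t. Substituting into n ≡ 189 (mod 193) gives 3596903t ≡ 90 (mod 193), and since 155⁻¹ ≡ 66 (mod 193), t ≡ 150. Hence n ≡ 1144010 + 3596903·150 = 540679460 (mod 694202279).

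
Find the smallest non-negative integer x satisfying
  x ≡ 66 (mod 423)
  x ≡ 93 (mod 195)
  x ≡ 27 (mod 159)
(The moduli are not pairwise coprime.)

Combine the congruences pairwise.
gcd(423, 195) = 3 and 3 | (93 − 66), so the pair is consistent; merging gives x ≡ 22908 (mod 27495), where 27495 = lcm(423, 195).
gcd(27495, 159) = 3 and 3 | (27 − 22908), so the pair is consistent; merging gives x ≡ 352848 (mod 1457235), where 1457235 = lcm(27495, 159).
The solution is unique modulo lcm(423, 195, 159) = 1457235.

352848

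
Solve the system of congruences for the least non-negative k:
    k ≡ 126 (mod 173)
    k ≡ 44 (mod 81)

From k ≡ 126 (mod 173) write k = 126 + 173t. Substituting into k ≡ 44 (mod 81) gives 173t ≡ 80 (mod 81), and since 11⁻¹ ≡ 59 (mod 81), t ≡ 22. Hence k ≡ 126 + 173·22 = 3932 (mod 14013).

3932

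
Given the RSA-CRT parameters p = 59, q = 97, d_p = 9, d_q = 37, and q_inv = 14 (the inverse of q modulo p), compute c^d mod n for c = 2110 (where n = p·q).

3031

m₁ = c^(d_p) mod p: c ≡ 45 (mod 59), and 45^9 mod 59 = 22.
m₂ = c^(d_q) mod q: c ≡ 73 (mod 97), and 73^37 mod 97 = 24.
h = q_inv·(m₁ − m₂) mod p = 14·(22 − 24) mod 59 = 31.
m = m₂ + h·q = 24 + 31·97 = 3031.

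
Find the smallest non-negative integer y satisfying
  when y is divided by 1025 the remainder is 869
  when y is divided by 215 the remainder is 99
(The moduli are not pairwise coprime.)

25469

Combine the congruences pairwise.
gcd(1025, 215) = 5 and 5 | (99 − 869), so the pair is consistent; merging gives y ≡ 25469 (mod 44075), where 44075 = lcm(1025, 215).
The solution is unique modulo lcm(1025, 215) = 44075.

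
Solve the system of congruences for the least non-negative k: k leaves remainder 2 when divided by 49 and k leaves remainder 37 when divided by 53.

From k ≡ 2 (mod 49) write k = 2 + 49t. Substituting into k ≡ 37 (mod 53) gives 49t ≡ 35 (mod 53), and since 49⁻¹ ≡ 13 (mod 53), t ≡ 31. Hence k ≡ 2 + 49·31 = 1521 (mod 2597).

1521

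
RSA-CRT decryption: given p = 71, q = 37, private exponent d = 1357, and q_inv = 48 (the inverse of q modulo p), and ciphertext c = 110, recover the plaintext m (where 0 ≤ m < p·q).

406

d_p = d mod (p−1) = 1357 mod 70 = 27; d_q = d mod (q−1) = 25.
m₁ = c^(d_p) mod p: c ≡ 39 (mod 71), and 39^27 mod 71 = 51.
m₂ = c^(d_q) mod q: c ≡ 36 (mod 37), and 36^25 mod 37 = 36.
h = q_inv·(m₁ − m₂) mod p = 48·(51 − 36) mod 71 = 10.
m = m₂ + h·q = 36 + 10·37 = 406.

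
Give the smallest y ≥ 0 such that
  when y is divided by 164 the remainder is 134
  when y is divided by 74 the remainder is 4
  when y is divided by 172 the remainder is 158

Combine the congruences pairwise.
gcd(164, 74) = 2 and 2 | (4 − 134), so the pair is consistent; merging gives y ≡ 2594 (mod 6068), where 6068 = lcm(164, 74).
gcd(6068, 172) = 4 and 4 | (158 − 2594), so the pair is consistent; merging gives y ≡ 20798 (mod 260924), where 260924 = lcm(6068, 172).
The solution is unique modulo lcm(164, 74, 172) = 260924.

20798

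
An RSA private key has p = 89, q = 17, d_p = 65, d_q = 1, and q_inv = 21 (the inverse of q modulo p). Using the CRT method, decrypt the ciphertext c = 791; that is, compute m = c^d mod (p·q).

m₁ = c^(d_p) mod p: c ≡ 79 (mod 89), and 79^65 mod 89 = 9.
m₂ = c^(d_q) mod q: c ≡ 9 (mod 17), and 9^1 mod 17 = 9.
h = q_inv·(m₁ − m₂) mod p = 21·(9 − 9) mod 89 = 0.
m = m₂ + h·q = 9 + 0·17 = 9.

9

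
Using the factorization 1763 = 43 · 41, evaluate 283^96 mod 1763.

1595

Mod 43: 283 ≡ 25; by Fermat, exponent reduces to 96 mod 42 = 12; 25^12 ≡ 4 (mod 43).
Mod 41: 283 ≡ 37; by Fermat, exponent reduces to 96 mod 40 = 16; 37^16 ≡ 37 (mod 41).
Combine by CRT: x ≡ 4 (mod 43), x ≡ 37 (mod 41) ⇒ x ≡ 1595 (mod 1763).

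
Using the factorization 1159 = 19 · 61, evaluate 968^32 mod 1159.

58

Mod 19: 968 ≡ 18; by Fermat, exponent reduces to 32 mod 18 = 14; 18^14 ≡ 1 (mod 19).
Mod 61: 968 ≡ 53; 53^32 ≡ 58 (mod 61).
Combine by CRT: x ≡ 1 (mod 19), x ≡ 58 (mod 61) ⇒ x ≡ 58 (mod 1159).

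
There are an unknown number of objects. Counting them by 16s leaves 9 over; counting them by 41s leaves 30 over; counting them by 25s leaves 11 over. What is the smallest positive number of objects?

11961

Combine the congruences pairwise.
From N ≡ 9 (mod 16) write N = 9 + 16t. Substituting into N ≡ 30 (mod 41) gives 16t ≡ 21 (mod 41), and since 16⁻¹ ≡ 18 (mod 41), t ≡ 9. Hence N ≡ 9 + 16·9 = 153 (mod 656).
From N ≡ 153 (mod 656) write N = 153 + 656t. Substituting into N ≡ 11 (mod 25) gives 656t ≡ 8 (mod 25), and since 6⁻¹ ≡ 21 (mod 25), t ≡ 18. Hence N ≡ 153 + 656·18 = 11961 (mod 16400).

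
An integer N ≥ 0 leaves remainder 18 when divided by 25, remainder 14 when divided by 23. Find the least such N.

From N ≡ 18 (mod 25) write N = 18 + 25t. Substituting into N ≡ 14 (mod 23) gives 25t ≡ 19 (mod 23), and since 2⁻¹ ≡ 12 (mod 23), t ≡ 21. Hence N ≡ 18 + 25·21 = 543 (mod 575).

543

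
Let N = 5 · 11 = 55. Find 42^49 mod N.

Mod 5: 42 ≡ 2; by Fermat, exponent reduces to 49 mod 4 = 1; 2^1 ≡ 2 (mod 5).
Mod 11: 42 ≡ 9; by Fermat, exponent reduces to 49 mod 10 = 9; 9^9 ≡ 5 (mod 11).
Combine by CRT: x ≡ 2 (mod 5), x ≡ 5 (mod 11) ⇒ x ≡ 27 (mod 55).

27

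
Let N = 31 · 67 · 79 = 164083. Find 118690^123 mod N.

Mod 31: 118690 ≡ 22; by Fermat, exponent reduces to 123 mod 30 = 3; 22^3 ≡ 15 (mod 31).
Mod 67: 118690 ≡ 33; by Fermat, exponent reduces to 123 mod 66 = 57; 33^57 ≡ 24 (mod 67).
Mod 79: 118690 ≡ 32; by Fermat, exponent reduces to 123 mod 78 = 45; 32^45 ≡ 52 (mod 79).
Combine by CRT: x ≡ 15 (mod 31), x ≡ 24 (mod 67), x ≡ 52 (mod 79) ⇒ x ≡ 107492 (mod 164083).

107492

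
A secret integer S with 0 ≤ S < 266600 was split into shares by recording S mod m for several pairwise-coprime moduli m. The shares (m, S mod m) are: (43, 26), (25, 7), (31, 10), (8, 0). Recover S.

Combine the congruences pairwise.
From S ≡ 26 (mod 43) write S = 26 + 43t. Substituting into S ≡ 7 (mod 25) gives 43t ≡ 6 (mod 25), and since 18⁻¹ ≡ 7 (mod 25), t ≡ 17. Hence S ≡ 26 + 43·17 = 757 (mod 1075).
From S ≡ 757 (mod 1075) write S = 757 + 1075t. Substituting into S ≡ 10 (mod 31) gives 1075t ≡ 28 (mod 31), and since 21⁻¹ ≡ 3 (mod 31), t ≡ 22. Hence S ≡ 757 + 1075·22 = 24407 (mod 33325).
From S ≡ 24407 (mod 33325) write S = 24407 + 33325t. Substituting into S ≡ 0 (mod 8) gives 33325t ≡ 1 (mod 8), and since 5⁻¹ ≡ 5 (mod 8), t ≡ 5. Hence S ≡ 24407 + 33325·5 = 191032 (mod 266600).

191032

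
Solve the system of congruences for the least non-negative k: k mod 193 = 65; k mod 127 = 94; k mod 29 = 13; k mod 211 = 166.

140626813

The moduli are pairwise coprime; N = 193·127·29·211 = 149982809.
N/193 = 777113; 777113 ≡ 95 (mod 193); 95·128 ≡ 1, so inverse 128.
N/127 = 1180967; 1180967 ≡ 121 (mod 127); 121·21 ≡ 1, so inverse 21.
N/29 = 5171821; 5171821 ≡ 19 (mod 29); 19·26 ≡ 1, so inverse 26.
N/211 = 710819; 710819 ≡ 171 (mod 211); 171·58 ≡ 1, so inverse 58.
k ≡ 65·777113·128 + 94·1180967·21 + 13·5171821·26 + 166·710819·58 = 17388649848.
17388649848 mod 149982809 = 140626813.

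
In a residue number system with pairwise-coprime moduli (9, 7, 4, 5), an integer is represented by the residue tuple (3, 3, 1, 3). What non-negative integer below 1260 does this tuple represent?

633

Combine the congruences pairwise.
From x ≡ 3 (mod 9) write x = 3 + 9t. Substituting into x ≡ 3 (mod 7) gives 9t ≡ 0 (mod 7), and since 2⁻¹ ≡ 4 (mod 7), t ≡ 0. Hence x ≡ 3 + 9·0 = 3 (mod 63).
From x ≡ 3 (mod 63) write x = 3 + 63t. Substituting into x ≡ 1 (mod 4) gives 63t ≡ 2 (mod 4), and since 3⁻¹ ≡ 3 (mod 4), t ≡ 2. Hence x ≡ 3 + 63·2 = 129 (mod 252).
From x ≡ 129 (mod 252) write x = 129 + 252t. Substituting into x ≡ 3 (mod 5) gives 252t ≡ 4 (mod 5), and since 2⁻¹ ≡ 3 (mod 5), t ≡ 2. Hence x ≡ 129 + 252·2 = 633 (mod 1260).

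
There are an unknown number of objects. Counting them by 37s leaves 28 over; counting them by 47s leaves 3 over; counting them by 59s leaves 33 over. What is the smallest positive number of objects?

The moduli are pairwise coprime; M = 37·47·59 = 102601.
M/37 = 2773; 2773 ≡ 35 (mod 37); 35·18 ≡ 1, so inverse 18.
M/47 = 2183; 2183 ≡ 21 (mod 47); 21·9 ≡ 1, so inverse 9.
M/59 = 1739; 1739 ≡ 28 (mod 59); 28·19 ≡ 1, so inverse 19.
N ≡ 28·2773·18 + 3·2183·9 + 33·1739·19 = 2546886.
2546886 mod 102601 = 84462.

84462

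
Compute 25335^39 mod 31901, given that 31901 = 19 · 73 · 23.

14591

Mod 19: 25335 ≡ 8; by Fermat, exponent reduces to 39 mod 18 = 3; 8^3 ≡ 18 (mod 19).
Mod 73: 25335 ≡ 4; 4^39 ≡ 64 (mod 73).
Mod 23: 25335 ≡ 12; by Fermat, exponent reduces to 39 mod 22 = 17; 12^17 ≡ 9 (mod 23).
Combine by CRT: x ≡ 18 (mod 19), x ≡ 64 (mod 73), x ≡ 9 (mod 23) ⇒ x ≡ 14591 (mod 31901).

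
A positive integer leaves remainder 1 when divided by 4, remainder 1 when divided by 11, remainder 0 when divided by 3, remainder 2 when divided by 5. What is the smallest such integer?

177

The moduli are pairwise coprime; M = 4·11·3·5 = 660.
M/4 = 165; 165 ≡ 1 (mod 4), inverse 1.
M/11 = 60; 60 ≡ 5 (mod 11); 5·9 ≡ 1, so inverse 9.
M/3 = 220; 220 ≡ 1 (mod 3), inverse 1.
M/5 = 132; 132 ≡ 2 (mod 5); 2·3 ≡ 1, so inverse 3.
n ≡ 1·165·1 + 1·60·9 + 0·220·1 + 2·132·3 = 1497.
1497 mod 660 = 177.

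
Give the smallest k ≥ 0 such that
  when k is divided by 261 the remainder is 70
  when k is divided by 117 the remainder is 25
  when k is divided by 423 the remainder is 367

Combine the congruences pairwise.
gcd(261, 117) = 9 and 9 | (25 − 70), so the pair is consistent; merging gives k ≡ 1897 (mod 3393), where 3393 = lcm(261, 117).
gcd(3393, 423) = 9 and 9 | (367 − 1897), so the pair is consistent; merging gives k ≡ 62971 (mod 159471), where 159471 = lcm(3393, 423).
The solution is unique modulo lcm(261, 117, 423) = 159471.

62971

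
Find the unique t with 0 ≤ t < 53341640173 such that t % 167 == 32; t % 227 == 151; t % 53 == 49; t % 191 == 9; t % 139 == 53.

The moduli are pairwise coprime; N = 167·227·53·191·139 = 53341640173.
N/167 = 319411019; 319411019 ≡ 139 (mod 167); 139·161 ≡ 1, so inverse 161.
N/227 = 234985199; 234985199 ≡ 20 (mod 227); 20·193 ≡ 1, so inverse 193.
N/53 = 1006446041; 1006446041 ≡ 50 (mod 53); 50·35 ≡ 1, so inverse 35.
N/191 = 279275603; 279275603 ≡ 178 (mod 191); 178·44 ≡ 1, so inverse 44.
N/139 = 383752807; 383752807 ≡ 78 (mod 139); 78·41 ≡ 1, so inverse 41.
t ≡ 32·319411019·161 + 151·234985199·193 + 49·1006446041·35 + 9·279275603·44 + 53·383752807·41 = 11164322173059.
11164322173059 mod 53341640173 = 15919376902.

15919376902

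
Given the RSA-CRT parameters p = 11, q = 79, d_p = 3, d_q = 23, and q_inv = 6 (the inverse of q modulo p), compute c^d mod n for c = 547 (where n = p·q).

281

m₁ = c^(d_p) mod p: c ≡ 8 (mod 11), and 8^3 mod 11 = 6.
m₂ = c^(d_q) mod q: c ≡ 73 (mod 79), and 73^23 mod 79 = 44.
h = q_inv·(m₁ − m₂) mod p = 6·(6 − 44) mod 11 = 3.
m = m₂ + h·q = 44 + 3·79 = 281.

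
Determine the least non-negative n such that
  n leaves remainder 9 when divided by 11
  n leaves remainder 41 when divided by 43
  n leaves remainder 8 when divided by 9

The moduli are pairwise coprime; M = 11·43·9 = 4257.
M/11 = 387; 387 ≡ 2 (mod 11); 2·6 ≡ 1, so inverse 6.
M/43 = 99; 99 ≡ 13 (mod 43); 13·10 ≡ 1, so inverse 10.
M/9 = 473; 473 ≡ 5 (mod 9); 5·2 ≡ 1, so inverse 2.
n ≡ 9·387·6 + 41·99·10 + 8·473·2 = 69056.
69056 mod 4257 = 944.

944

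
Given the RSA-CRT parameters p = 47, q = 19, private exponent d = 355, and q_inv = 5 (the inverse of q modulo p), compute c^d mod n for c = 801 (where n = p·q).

413

d_p = d mod (p−1) = 355 mod 46 = 33; d_q = d mod (q−1) = 13.
m₁ = c^(d_p) mod p: c ≡ 2 (mod 47), and 2^33 mod 47 = 37.
m₂ = c^(d_q) mod q: c ≡ 3 (mod 19), and 3^13 mod 19 = 14.
h = q_inv·(m₁ − m₂) mod p = 5·(37 − 14) mod 47 = 21.
m = m₂ + h·q = 14 + 21·19 = 413.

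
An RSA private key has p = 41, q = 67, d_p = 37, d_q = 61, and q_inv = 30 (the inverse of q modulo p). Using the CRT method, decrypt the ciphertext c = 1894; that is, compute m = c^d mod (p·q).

203

m₁ = c^(d_p) mod p: c ≡ 8 (mod 41), and 8^37 mod 41 = 39.
m₂ = c^(d_q) mod q: c ≡ 18 (mod 67), and 18^61 mod 67 = 2.
h = q_inv·(m₁ − m₂) mod p = 30·(39 − 2) mod 41 = 3.
m = m₂ + h·q = 2 + 3·67 = 203.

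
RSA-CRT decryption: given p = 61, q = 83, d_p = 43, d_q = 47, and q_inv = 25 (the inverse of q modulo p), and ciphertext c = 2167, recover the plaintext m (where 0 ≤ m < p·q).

m₁ = c^(d_p) mod p: c ≡ 32 (mod 61), and 32^43 mod 61 = 29.
m₂ = c^(d_q) mod q: c ≡ 9 (mod 83), and 9^47 mod 83 = 75.
h = q_inv·(m₁ − m₂) mod p = 25·(29 − 75) mod 61 = 9.
m = m₂ + h·q = 75 + 9·83 = 822.

822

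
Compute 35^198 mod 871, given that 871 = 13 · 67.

1

Mod 13: 35 ≡ 9; by Fermat, exponent reduces to 198 mod 12 = 6; 9^6 ≡ 1 (mod 13).
Mod 67: 35 ≡ 35; since 66 | 198, by Fermat 35^198 ≡ 1 (mod 67).
Combine by CRT: x ≡ 1 (mod 13), x ≡ 1 (mod 67) ⇒ x ≡ 1 (mod 871).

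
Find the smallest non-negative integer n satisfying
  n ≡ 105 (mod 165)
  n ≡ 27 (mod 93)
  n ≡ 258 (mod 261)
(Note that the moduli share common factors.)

Combine the congruences pairwise.
gcd(165, 93) = 3 and 3 | (27 − 105), so the pair is consistent; merging gives n ≡ 2910 (mod 5115), where 5115 = lcm(165, 93).
gcd(5115, 261) = 3 and 3 | (258 − 2910), so the pair is consistent; merging gives n ≡ 360960 (mod 445005), where 445005 = lcm(5115, 261).
The solution is unique modulo lcm(165, 93, 261) = 445005.

360960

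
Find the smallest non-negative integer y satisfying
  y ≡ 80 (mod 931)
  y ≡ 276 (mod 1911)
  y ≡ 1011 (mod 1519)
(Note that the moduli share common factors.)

gcd(931, 1911) = 49 and 49 | (276 − 80), so the pair is consistent; merging gives y ≡ 28941 (mod 36309), where 36309 = lcm(931, 1911).
gcd(36309, 1519) = 49 and 49 | (1011 − 28941), so the pair is consistent; merging gives y ≡ 174177 (mod 1125579), where 1125579 = lcm(36309, 1519).
The solution is unique modulo lcm(931, 1911, 1519) = 1125579.

174177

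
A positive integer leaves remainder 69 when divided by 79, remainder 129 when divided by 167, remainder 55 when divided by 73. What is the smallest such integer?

693847

From m ≡ 69 (mod 79) write m = 69 + 79t. Substituting into m ≡ 129 (mod 167) gives 79t ≡ 60 (mod 167), and since 79⁻¹ ≡ 74 (mod 167), t ≡ 98. Hence m ≡ 69 + 79·98 = 7811 (mod 13193).
From m ≡ 7811 (mod 13193) write m = 7811 + 13193t. Substituting into m ≡ 55 (mod 73) gives 13193t ≡ 55 (mod 73), and since 53⁻¹ ≡ 62 (mod 73), t ≡ 52. Hence m ≡ 7811 + 13193·52 = 693847 (mod 963089).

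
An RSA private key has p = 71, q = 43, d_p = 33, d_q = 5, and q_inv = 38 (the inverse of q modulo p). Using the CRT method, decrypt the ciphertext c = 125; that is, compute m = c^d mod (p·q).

m₁ = c^(d_p) mod p: c ≡ 54 (mod 71), and 54^33 mod 71 = 57.
m₂ = c^(d_q) mod q: c ≡ 39 (mod 43), and 39^5 mod 43 = 8.
h = q_inv·(m₁ − m₂) mod p = 38·(57 − 8) mod 71 = 16.
m = m₂ + h·q = 8 + 16·43 = 696.

696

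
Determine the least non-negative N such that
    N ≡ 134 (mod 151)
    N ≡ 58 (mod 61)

1644

From N ≡ 134 (mod 151) write N = 134 + 151t. Substituting into N ≡ 58 (mod 61) gives 151t ≡ 46 (mod 61), and since 29⁻¹ ≡ 40 (mod 61), t ≡ 10. Hence N ≡ 134 + 151·10 = 1644 (mod 9211).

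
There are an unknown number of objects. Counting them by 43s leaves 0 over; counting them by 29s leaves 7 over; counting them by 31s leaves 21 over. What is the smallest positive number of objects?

33067

The moduli are pairwise coprime; M = 43·29·31 = 38657.
M/43 = 899; 899 ≡ 39 (mod 43); 39·32 ≡ 1, so inverse 32.
M/29 = 1333; 1333 ≡ 28 (mod 29); 28·28 ≡ 1, so inverse 28.
M/31 = 1247; 1247 ≡ 7 (mod 31); 7·9 ≡ 1, so inverse 9.
N ≡ 0·899·32 + 7·1333·28 + 21·1247·9 = 496951.
496951 mod 38657 = 33067.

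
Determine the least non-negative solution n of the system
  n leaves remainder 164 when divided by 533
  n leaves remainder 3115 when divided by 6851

gcd(533, 6851) = 13 and 13 | (3115 − 164), so the pair is consistent; merging gives n ≡ 215496 (mod 280891), where 280891 = lcm(533, 6851).
The solution is unique modulo lcm(533, 6851) = 280891.

215496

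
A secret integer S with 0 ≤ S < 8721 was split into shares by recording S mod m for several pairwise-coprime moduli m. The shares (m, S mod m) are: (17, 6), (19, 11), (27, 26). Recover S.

The moduli are pairwise coprime; N = 17·19·27 = 8721.
N/17 = 513; 513 ≡ 3 (mod 17); 3·6 ≡ 1, so inverse 6.
N/19 = 459; 459 ≡ 3 (mod 19); 3·13 ≡ 1, so inverse 13.
N/27 = 323; 323 ≡ 26 (mod 27); 26·26 ≡ 1, so inverse 26.
S ≡ 6·513·6 + 11·459·13 + 26·323·26 = 302453.
302453 mod 8721 = 5939.

5939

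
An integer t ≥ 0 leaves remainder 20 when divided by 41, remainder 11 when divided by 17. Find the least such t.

From t ≡ 20 (mod 41) write t = 20 + 41s. Substituting into t ≡ 11 (mod 17) gives 41s ≡ 8 (mod 17), and since 7⁻¹ ≡ 5 (mod 17), s ≡ 6. Hence t ≡ 20 + 41·6 = 266 (mod 697).

266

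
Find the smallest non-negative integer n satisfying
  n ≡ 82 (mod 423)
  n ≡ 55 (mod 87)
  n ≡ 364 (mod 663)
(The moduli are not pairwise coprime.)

gcd(423, 87) = 3 and 3 | (55 − 82), so the pair is consistent; merging gives n ≡ 10234 (mod 12267), where 12267 = lcm(423, 87).
gcd(12267, 663) = 3 and 3 | (364 − 10234), so the pair is consistent; merging gives n ≡ 623584 (mod 2711007), where 2711007 = lcm(12267, 663).
The solution is unique modulo lcm(423, 87, 663) = 2711007.

623584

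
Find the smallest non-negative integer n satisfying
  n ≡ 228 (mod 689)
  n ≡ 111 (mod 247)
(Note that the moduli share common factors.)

gcd(689, 247) = 13 and 13 | (111 − 228), so the pair is consistent; merging gives n ≡ 5051 (mod 13091), where 13091 = lcm(689, 247).
The solution is unique modulo lcm(689, 247) = 13091.

5051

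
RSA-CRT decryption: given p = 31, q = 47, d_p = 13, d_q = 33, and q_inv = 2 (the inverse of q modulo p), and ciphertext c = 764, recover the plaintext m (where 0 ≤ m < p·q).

m₁ = c^(d_p) mod p: c ≡ 20 (mod 31), and 20^13 mod 31 = 10.
m₂ = c^(d_q) mod q: c ≡ 12 (mod 47), and 12^33 mod 47 = 8.
h = q_inv·(m₁ − m₂) mod p = 2·(10 − 8) mod 31 = 4.
m = m₂ + h·q = 8 + 4·47 = 196.

196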